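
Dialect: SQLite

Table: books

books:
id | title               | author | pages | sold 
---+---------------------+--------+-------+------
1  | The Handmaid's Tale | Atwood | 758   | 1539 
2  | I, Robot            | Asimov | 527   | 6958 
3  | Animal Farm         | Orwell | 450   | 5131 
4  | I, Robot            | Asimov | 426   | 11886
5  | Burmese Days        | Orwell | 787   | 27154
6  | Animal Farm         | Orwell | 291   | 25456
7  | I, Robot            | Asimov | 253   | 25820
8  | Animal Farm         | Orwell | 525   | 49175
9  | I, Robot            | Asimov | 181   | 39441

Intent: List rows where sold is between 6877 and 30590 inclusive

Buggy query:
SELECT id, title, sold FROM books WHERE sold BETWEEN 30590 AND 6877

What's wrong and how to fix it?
Bug: BETWEEN expects the lower bound first; with 30590 AND 6877 the range is empty

Fix: Write BETWEEN 6877 AND 30590

Corrected query:
SELECT id, title, sold FROM books WHERE sold BETWEEN 6877 AND 30590

Result:
id | title        | sold 
---+--------------+------
2  | I, Robot     | 6958 
4  | I, Robot     | 11886
5  | Burmese Days | 27154
6  | Animal Farm  | 25456
7  | I, Robot     | 25820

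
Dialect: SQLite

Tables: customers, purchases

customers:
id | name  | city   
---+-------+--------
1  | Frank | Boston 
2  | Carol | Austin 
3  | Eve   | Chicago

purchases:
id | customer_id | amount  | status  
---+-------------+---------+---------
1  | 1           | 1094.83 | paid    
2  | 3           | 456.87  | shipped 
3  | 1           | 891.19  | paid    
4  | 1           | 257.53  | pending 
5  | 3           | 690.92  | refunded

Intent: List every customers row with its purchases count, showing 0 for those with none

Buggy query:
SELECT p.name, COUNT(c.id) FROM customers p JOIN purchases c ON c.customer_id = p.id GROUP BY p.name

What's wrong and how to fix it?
Bug: INNER JOIN drops customers rows that have no matching purchases rows

Fix: Use LEFT JOIN so parents without children still appear (COUNT(c.id) gives 0)

Corrected query:
SELECT p.name, COUNT(c.id) FROM customers p LEFT JOIN purchases c ON c.customer_id = p.id GROUP BY p.name

Result:
name  | COUNT(c.id)
------+------------
Carol | 0          
Eve   | 2          
Frank | 3          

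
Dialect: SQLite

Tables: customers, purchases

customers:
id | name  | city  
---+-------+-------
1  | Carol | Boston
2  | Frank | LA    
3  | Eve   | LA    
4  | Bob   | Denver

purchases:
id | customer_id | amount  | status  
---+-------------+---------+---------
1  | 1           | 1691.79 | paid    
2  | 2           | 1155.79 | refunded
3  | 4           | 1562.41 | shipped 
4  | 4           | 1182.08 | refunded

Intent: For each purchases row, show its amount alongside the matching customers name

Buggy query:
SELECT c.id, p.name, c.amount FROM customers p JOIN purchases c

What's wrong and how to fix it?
Bug: JOIN with no ON clause produces a cartesian product; every purchases row pairs with every customers row

Fix: Add ON c.customer_id = p.id to the JOIN

Corrected query:
SELECT c.id, p.name, c.amount FROM customers p JOIN purchases c ON c.customer_id = p.id

Result:
id | name  | amount 
---+-------+--------
1  | Carol | 1691.79
2  | Frank | 1155.79
3  | Bob   | 1562.41
4  | Bob   | 1182.08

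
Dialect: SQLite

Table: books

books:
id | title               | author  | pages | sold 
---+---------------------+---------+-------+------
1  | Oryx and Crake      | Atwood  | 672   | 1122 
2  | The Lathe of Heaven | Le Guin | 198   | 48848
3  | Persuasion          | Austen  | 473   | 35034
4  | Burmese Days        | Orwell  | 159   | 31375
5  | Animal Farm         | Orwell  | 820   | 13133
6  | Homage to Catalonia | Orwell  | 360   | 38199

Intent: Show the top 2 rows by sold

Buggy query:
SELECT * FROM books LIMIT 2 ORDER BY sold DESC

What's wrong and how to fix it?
Bug: ORDER BY cannot follow LIMIT; LIMIT is the final clause

Fix: Sort with ORDER BY, then apply LIMIT

Corrected query:
SELECT * FROM books ORDER BY sold DESC LIMIT 2

Result:
id | title               | author  | pages | sold 
---+---------------------+---------+-------+------
2  | The Lathe of Heaven | Le Guin | 198   | 48848
6  | Homage to Catalonia | Orwell  | 360   | 38199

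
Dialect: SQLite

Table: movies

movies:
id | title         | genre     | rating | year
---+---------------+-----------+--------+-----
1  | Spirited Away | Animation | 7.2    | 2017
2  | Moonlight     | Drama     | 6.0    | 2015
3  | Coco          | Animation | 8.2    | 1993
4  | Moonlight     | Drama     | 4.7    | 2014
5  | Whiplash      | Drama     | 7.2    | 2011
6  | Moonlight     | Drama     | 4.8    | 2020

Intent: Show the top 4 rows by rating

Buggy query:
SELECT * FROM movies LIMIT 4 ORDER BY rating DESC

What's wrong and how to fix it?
Bug: ORDER BY cannot follow LIMIT; LIMIT is the final clause

Fix: Swap the clauses: ORDER BY first, then LIMIT

Corrected query:
SELECT * FROM movies ORDER BY rating DESC LIMIT 4

Result:
id | title         | genre     | rating | year
---+---------------+-----------+--------+-----
3  | Coco          | Animation | 8.2    | 1993
1  | Spirited Away | Animation | 7.2    | 2017
5  | Whiplash      | Drama     | 7.2    | 2011
2  | Moonlight     | Drama     | 6      | 2015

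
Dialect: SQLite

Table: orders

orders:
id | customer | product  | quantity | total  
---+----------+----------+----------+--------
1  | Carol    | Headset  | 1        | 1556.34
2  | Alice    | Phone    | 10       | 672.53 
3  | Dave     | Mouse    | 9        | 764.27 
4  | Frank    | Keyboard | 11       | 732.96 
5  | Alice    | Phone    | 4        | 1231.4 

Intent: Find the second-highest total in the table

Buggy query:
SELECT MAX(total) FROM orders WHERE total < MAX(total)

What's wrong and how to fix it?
Bug: MAX(total) on the right of the comparison is an aggregate-in-WHERE error

Fix: Compute the overall MAX in a subquery, then take MAX of rows below it

Corrected query:
SELECT MAX(total) FROM orders WHERE total < (SELECT MAX(total) FROM orders)

Result:
MAX(total)
----------
1231.4    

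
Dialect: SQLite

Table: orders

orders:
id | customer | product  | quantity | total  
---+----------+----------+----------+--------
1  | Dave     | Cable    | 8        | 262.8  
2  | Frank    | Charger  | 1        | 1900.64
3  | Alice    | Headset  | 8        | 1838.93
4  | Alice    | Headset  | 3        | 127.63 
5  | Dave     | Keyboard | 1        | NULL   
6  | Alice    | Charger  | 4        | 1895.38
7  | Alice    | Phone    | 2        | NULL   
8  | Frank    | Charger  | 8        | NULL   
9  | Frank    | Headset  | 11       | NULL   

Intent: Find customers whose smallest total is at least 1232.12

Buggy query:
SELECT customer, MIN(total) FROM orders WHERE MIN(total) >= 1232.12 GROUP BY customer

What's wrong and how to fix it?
Bug: MIN() in WHERE is a misuse of aggregate

Fix: Replace WHERE with HAVING after the GROUP BY

Corrected query:
SELECT customer, MIN(total) FROM orders GROUP BY customer HAVING MIN(total) >= 1232.12

Result:
customer | MIN(total)
---------+-----------
Frank    | 1900.64   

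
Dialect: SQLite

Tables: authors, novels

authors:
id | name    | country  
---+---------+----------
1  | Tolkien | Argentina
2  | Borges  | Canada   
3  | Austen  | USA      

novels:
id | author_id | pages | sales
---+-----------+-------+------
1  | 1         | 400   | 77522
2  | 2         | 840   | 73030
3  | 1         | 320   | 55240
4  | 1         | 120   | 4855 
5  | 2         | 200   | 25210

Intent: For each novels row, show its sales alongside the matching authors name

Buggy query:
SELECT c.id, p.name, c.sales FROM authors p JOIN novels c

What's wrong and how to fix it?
Bug: JOIN with no ON clause produces a cartesian product; every novels row pairs with every authors row

Fix: Add ON c.author_id = p.id to the JOIN

Corrected query:
SELECT c.id, p.name, c.sales FROM authors p JOIN novels c ON c.author_id = p.id

Result:
id | name    | sales
---+---------+------
1  | Tolkien | 77522
2  | Borges  | 73030
3  | Tolkien | 55240
4  | Tolkien | 4855 
5  | Borges  | 25210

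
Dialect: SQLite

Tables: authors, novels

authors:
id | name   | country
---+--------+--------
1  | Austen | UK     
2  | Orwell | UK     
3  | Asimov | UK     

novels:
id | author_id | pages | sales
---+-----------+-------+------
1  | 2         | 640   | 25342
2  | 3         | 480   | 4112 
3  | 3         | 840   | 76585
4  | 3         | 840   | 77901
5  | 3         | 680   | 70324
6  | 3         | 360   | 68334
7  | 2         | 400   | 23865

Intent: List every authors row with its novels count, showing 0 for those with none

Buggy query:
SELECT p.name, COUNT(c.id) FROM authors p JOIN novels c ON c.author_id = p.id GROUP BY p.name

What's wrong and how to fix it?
Bug: An inner join excludes parents with zero children

Fix: Use LEFT JOIN so parents without children still appear (COUNT(c.id) gives 0)

Corrected query:
SELECT p.name, COUNT(c.id) FROM authors p LEFT JOIN novels c ON c.author_id = p.id GROUP BY p.name

Result:
name   | COUNT(c.id)
-------+------------
Asimov | 5          
Austen | 0          
Orwell | 2          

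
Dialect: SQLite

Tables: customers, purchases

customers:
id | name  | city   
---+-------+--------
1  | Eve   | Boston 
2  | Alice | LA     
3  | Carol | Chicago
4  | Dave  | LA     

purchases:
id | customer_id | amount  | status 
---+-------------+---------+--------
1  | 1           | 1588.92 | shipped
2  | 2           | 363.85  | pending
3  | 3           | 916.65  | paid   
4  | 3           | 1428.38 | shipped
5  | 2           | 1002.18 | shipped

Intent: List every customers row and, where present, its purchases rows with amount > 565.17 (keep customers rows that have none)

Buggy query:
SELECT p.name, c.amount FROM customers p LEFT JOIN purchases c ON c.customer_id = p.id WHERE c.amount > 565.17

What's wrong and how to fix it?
Bug: A WHERE condition on the right-hand table after LEFT JOIN drops unmatched parents

Fix: Put 'c.amount > 565.17' in the JOIN's ON clause instead of WHERE

Corrected query:
SELECT p.name, c.amount FROM customers p LEFT JOIN purchases c ON c.customer_id = p.id AND c.amount > 565.17

Result:
name  | amount 
------+--------
Eve   | 1588.92
Alice | 1002.18
Carol | 916.65 
Carol | 1428.38
Dave  | NULL   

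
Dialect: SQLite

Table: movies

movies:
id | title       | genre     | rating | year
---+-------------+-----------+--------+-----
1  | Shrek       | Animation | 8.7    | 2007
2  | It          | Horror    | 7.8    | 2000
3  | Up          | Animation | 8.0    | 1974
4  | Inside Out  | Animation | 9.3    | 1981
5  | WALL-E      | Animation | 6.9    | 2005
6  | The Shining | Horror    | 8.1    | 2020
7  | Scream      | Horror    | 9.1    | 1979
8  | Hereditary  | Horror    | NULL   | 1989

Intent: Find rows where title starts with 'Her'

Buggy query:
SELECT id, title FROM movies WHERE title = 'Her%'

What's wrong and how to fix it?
Bug: Wildcards only work with LIKE; '=' treats '%' as a literal character

Fix: Use LIKE for wildcard pattern matching

Corrected query:
SELECT id, title FROM movies WHERE title LIKE 'Her%'

Result:
id | title     
---+-----------
8  | Hereditary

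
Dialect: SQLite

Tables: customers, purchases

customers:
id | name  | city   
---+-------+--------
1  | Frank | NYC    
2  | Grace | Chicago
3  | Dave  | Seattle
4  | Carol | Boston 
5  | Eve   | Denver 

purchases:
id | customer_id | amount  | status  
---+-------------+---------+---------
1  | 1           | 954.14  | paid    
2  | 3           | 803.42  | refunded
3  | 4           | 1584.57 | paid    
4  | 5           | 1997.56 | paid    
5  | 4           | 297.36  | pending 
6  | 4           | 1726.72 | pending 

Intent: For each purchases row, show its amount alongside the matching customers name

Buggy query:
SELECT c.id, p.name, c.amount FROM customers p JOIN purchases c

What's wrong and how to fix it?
Bug: JOIN with no ON clause produces a cartesian product; every purchases row pairs with every customers row

Fix: Specify the join condition linking the foreign key to the parent id

Corrected query:
SELECT c.id, p.name, c.amount FROM customers p JOIN purchases c ON c.customer_id = p.id

Result:
id | name  | amount 
---+-------+--------
1  | Frank | 954.14 
2  | Dave  | 803.42 
3  | Carol | 1584.57
4  | Eve   | 1997.56
5  | Carol | 297.36 
6  | Carol | 1726.72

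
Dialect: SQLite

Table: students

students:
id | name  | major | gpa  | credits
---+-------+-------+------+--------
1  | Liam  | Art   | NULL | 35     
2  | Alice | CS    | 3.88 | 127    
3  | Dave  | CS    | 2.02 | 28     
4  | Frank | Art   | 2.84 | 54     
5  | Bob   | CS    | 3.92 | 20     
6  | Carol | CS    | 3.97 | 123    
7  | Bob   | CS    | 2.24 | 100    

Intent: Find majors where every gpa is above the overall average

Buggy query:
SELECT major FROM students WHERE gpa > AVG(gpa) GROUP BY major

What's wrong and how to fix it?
Bug: AVG() is an aggregate; it can't sit directly in WHERE

Fix: Use a subquery for AVG and a HAVING MIN(...) filter so the condition holds for every row in the group

Corrected query:
SELECT major FROM students GROUP BY major HAVING MIN(gpa) > (SELECT AVG(gpa) FROM students)

Result:
(no rows)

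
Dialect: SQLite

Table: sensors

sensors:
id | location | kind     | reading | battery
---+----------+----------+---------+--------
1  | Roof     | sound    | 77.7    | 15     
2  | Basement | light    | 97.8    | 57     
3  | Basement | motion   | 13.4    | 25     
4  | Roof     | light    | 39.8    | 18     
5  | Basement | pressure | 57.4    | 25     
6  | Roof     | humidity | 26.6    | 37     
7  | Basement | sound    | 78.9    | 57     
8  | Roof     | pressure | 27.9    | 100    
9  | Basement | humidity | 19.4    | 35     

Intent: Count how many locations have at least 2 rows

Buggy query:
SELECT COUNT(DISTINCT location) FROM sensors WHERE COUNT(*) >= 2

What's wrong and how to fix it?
Bug: WHERE filters individual rows, not groups, so a group-level COUNT is invalid there

Fix: Group first with HAVING COUNT(*) >= 2, then COUNT the resulting groups

Corrected query:
SELECT COUNT(*) FROM (SELECT location FROM sensors GROUP BY location HAVING COUNT(*) >= 2)

Result:
COUNT(*)
--------
2       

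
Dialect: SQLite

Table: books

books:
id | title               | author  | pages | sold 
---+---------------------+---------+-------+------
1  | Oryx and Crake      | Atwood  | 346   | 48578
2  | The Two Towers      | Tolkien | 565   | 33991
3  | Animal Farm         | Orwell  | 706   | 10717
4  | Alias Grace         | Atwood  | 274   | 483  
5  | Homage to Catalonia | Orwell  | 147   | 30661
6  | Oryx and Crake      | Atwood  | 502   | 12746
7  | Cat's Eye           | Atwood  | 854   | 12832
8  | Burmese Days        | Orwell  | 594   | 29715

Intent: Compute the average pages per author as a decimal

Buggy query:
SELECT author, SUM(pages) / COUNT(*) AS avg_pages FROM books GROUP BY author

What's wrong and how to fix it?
Bug: SUM(pages) and COUNT(*) are both integers; the division truncates the fractional part

Fix: Cast one side to REAL so the division keeps the fractional part

Corrected query:
SELECT author, SUM(pages) * 1.0 / COUNT(*) AS avg_pages FROM books GROUP BY author

Result:
author  | avg_pages 
--------+-----------
Atwood  | 494       
Orwell  | 482.333333
Tolkien | 565       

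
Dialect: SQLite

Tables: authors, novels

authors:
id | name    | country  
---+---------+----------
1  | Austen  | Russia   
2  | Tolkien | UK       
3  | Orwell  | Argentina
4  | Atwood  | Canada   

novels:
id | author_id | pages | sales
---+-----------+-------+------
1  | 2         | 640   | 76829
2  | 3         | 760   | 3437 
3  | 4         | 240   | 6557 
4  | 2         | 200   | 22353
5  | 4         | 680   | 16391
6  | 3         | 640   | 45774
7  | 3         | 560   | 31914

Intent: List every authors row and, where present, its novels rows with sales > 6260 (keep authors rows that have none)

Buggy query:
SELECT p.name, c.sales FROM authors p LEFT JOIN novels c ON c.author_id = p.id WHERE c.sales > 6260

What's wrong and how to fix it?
Bug: A WHERE condition on the right-hand table after LEFT JOIN drops unmatched parents

Fix: Put 'c.sales > 6260' in the JOIN's ON clause instead of WHERE

Corrected query:
SELECT p.name, c.sales FROM authors p LEFT JOIN novels c ON c.author_id = p.id AND c.sales > 6260

Result:
name    | sales
--------+------
Austen  | NULL 
Tolkien | 22353
Tolkien | 76829
Orwell  | 31914
Orwell  | 45774
Atwood  | 6557 
Atwood  | 16391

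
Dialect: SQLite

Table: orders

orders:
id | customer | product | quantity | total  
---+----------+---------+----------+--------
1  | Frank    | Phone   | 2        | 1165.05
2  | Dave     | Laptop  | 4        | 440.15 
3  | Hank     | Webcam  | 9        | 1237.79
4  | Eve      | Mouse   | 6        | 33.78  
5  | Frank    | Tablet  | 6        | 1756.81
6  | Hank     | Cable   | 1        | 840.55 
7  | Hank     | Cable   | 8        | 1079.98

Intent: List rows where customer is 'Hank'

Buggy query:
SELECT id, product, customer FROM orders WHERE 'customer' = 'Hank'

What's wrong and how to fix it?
Bug: 'customer' in single quotes is a string literal, not the column; the comparison is literal-vs-literal and never true

Fix: Reference the column as customer without single quotes

Corrected query:
SELECT id, product, customer FROM orders WHERE customer = 'Hank'

Result:
id | product | customer
---+---------+---------
3  | Webcam  | Hank    
6  | Cable   | Hank    
7  | Cable   | Hank    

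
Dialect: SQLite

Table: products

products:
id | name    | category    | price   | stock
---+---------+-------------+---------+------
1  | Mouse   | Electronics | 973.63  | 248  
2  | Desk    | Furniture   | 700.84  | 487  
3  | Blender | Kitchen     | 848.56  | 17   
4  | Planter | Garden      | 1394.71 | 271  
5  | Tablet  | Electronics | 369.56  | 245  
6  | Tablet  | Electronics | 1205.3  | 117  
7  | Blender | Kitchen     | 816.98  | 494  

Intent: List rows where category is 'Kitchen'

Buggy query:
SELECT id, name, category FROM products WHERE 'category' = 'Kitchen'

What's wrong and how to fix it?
Bug: Single quotes denote string literals in SQL; the column name is being compared as a constant string

Fix: Remove the quotes around the column name (or use double quotes for an identifier)

Corrected query:
SELECT id, name, category FROM products WHERE category = 'Kitchen'

Result:
id | name    | category
---+---------+---------
3  | Blender | Kitchen 
7  | Blender | Kitchen 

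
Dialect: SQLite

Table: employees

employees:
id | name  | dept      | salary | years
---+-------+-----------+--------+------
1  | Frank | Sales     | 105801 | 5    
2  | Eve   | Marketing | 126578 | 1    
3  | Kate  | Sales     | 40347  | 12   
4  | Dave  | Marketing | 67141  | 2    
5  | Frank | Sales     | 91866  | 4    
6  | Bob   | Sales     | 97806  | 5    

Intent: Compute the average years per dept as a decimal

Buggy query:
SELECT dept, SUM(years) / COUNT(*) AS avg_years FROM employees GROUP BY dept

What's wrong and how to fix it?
Bug: SUM(years) and COUNT(*) are both integers; the division truncates the fractional part

Fix: Multiply by 1.0 (or CAST to REAL) to force floating-point division

Corrected query:
SELECT dept, SUM(years) * 1.0 / COUNT(*) AS avg_years FROM employees GROUP BY dept

Result:
dept      | avg_years
----------+----------
Marketing | 1.5      
Sales     | 6.5      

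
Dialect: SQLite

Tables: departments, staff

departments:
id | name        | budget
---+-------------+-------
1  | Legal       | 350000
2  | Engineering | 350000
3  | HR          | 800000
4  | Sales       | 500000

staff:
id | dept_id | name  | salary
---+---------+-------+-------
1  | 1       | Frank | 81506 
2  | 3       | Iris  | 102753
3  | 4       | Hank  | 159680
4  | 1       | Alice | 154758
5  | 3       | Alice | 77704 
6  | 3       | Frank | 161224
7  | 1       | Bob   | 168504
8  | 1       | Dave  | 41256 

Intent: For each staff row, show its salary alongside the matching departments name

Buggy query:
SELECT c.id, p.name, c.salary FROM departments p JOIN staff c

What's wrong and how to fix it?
Bug: JOIN with no ON clause produces a cartesian product; every staff row pairs with every departments row

Fix: Specify the join condition linking the foreign key to the parent id

Corrected query:
SELECT c.id, p.name, c.salary FROM departments p JOIN staff c ON c.dept_id = p.id

Result:
id | name  | salary
---+-------+-------
1  | Legal | 81506 
2  | HR    | 102753
3  | Sales | 159680
4  | Legal | 154758
5  | HR    | 77704 
6  | HR    | 161224
7  | Legal | 168504
8  | Legal | 41256 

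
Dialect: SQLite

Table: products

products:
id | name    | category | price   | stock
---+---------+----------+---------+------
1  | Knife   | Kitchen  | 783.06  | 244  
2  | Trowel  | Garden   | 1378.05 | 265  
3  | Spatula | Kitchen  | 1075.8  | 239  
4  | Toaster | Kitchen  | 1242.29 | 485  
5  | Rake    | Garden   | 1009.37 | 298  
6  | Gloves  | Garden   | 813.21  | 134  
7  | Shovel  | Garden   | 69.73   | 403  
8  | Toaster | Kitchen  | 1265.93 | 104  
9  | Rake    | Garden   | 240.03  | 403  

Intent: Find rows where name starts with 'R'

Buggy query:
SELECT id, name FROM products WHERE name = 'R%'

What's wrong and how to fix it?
Bug: Wildcards only work with LIKE; '=' treats '%' as a literal character

Fix: Use LIKE for wildcard pattern matching

Corrected query:
SELECT id, name FROM products WHERE name LIKE 'R%'

Result:
id | name
---+-----
5  | Rake
9  | Rake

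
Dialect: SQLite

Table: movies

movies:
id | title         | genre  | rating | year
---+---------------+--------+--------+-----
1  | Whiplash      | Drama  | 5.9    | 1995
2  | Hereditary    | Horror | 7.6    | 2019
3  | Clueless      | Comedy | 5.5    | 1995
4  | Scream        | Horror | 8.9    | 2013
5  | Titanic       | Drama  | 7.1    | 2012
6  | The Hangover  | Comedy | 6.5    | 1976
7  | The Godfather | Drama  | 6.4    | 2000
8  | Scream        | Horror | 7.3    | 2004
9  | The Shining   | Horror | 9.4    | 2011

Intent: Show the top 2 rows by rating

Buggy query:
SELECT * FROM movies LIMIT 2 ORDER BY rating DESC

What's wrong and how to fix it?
Bug: LIMIT must come after ORDER BY

Fix: Sort with ORDER BY, then apply LIMIT

Corrected query:
SELECT * FROM movies ORDER BY rating DESC LIMIT 2

Result:
id | title       | genre  | rating | year
---+-------------+--------+--------+-----
9  | The Shining | Horror | 9.4    | 2011
4  | Scream      | Horror | 8.9    | 2013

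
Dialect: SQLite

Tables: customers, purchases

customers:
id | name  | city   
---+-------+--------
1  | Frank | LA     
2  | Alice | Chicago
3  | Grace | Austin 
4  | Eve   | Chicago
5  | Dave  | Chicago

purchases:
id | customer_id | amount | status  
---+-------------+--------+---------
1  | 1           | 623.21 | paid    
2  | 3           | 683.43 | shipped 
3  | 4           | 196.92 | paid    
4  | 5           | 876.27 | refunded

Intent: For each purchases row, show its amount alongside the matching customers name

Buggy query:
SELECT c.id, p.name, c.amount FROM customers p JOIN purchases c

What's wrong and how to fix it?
Bug: Missing join condition: each purchases row is matched to all customers rows instead of just its own

Fix: Add ON c.customer_id = p.id to the JOIN

Corrected query:
SELECT c.id, p.name, c.amount FROM customers p JOIN purchases c ON c.customer_id = p.id

Result:
id | name  | amount
---+-------+-------
1  | Frank | 623.21
2  | Grace | 683.43
3  | Eve   | 196.92
4  | Dave  | 876.27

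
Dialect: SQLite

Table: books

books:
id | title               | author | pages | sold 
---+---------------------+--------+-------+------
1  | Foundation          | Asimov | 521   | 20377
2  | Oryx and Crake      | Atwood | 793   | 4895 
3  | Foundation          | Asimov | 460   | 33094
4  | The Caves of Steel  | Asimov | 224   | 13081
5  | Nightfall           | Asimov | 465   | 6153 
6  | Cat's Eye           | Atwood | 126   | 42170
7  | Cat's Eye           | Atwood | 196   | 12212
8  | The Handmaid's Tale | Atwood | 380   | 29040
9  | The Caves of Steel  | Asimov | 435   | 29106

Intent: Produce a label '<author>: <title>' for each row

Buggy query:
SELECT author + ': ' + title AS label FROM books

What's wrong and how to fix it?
Bug: '+' is numeric addition; on text columns SQLite converts them to 0 instead of concatenating

Fix: Replace + with || to concatenate text

Corrected query:
SELECT author || ': ' || title AS label FROM books

Result:
label                      
---------------------------
Asimov: Foundation         
Atwood: Oryx and Crake     
Asimov: Foundation         
Asimov: The Caves of Steel 
Asimov: Nightfall          
Atwood: Cat's Eye          
Atwood: Cat's Eye          
Atwood: The Handmaid's Tale
Asimov: The Caves of Steel 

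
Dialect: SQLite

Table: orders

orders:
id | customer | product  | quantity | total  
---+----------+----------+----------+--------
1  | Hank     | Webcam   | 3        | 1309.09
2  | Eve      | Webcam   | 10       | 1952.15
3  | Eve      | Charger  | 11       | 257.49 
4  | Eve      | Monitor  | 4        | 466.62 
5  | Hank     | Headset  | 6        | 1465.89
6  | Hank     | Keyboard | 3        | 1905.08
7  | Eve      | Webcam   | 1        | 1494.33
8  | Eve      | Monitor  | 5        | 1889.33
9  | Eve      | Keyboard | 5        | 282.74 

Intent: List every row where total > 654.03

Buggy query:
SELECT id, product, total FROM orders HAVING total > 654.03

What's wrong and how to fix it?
Bug: HAVING filters the output of aggregation, but this query has no GROUP BY and no aggregate functions, so SQLite rejects it (HAVING clause on a non-aggregate query); the condition here is per row

Fix: Replace HAVING with WHERE since the condition applies to individual rows

Corrected query:
SELECT id, product, total FROM orders WHERE total > 654.03

Result:
id | product  | total  
---+----------+--------
1  | Webcam   | 1309.09
2  | Webcam   | 1952.15
5  | Headset  | 1465.89
6  | Keyboard | 1905.08
7  | Webcam   | 1494.33
8  | Monitor  | 1889.33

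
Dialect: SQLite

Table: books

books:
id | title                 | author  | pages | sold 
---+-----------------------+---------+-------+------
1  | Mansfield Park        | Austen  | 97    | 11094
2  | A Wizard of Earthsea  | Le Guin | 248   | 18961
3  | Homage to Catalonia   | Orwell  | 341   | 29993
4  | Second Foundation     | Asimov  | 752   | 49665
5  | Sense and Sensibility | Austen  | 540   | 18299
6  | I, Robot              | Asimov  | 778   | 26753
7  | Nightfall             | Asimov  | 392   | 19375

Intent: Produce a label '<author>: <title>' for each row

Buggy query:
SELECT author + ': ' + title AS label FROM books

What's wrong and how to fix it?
Bug: '+' is numeric addition; on text columns SQLite converts them to 0 instead of concatenating

Fix: Replace + with || to concatenate text

Corrected query:
SELECT author || ': ' || title AS label FROM books

Result:
label                        
-----------------------------
Austen: Mansfield Park       
Le Guin: A Wizard of Earthsea
Orwell: Homage to Catalonia  
Asimov: Second Foundation    
Austen: Sense and Sensibility
Asimov: I, Robot             
Asimov: Nightfall            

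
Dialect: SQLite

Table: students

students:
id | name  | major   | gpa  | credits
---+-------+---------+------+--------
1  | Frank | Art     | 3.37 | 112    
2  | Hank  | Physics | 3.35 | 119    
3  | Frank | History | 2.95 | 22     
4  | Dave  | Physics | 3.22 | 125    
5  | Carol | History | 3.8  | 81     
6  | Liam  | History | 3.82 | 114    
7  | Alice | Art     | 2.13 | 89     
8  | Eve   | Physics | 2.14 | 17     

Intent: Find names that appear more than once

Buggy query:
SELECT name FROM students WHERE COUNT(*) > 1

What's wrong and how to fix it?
Bug: COUNT(*) is an aggregate and cannot be used in WHERE

Fix: Group first, then use HAVING for the count condition

Corrected query:
SELECT name FROM students GROUP BY name HAVING COUNT(*) > 1

Result:
name 
-----
Frank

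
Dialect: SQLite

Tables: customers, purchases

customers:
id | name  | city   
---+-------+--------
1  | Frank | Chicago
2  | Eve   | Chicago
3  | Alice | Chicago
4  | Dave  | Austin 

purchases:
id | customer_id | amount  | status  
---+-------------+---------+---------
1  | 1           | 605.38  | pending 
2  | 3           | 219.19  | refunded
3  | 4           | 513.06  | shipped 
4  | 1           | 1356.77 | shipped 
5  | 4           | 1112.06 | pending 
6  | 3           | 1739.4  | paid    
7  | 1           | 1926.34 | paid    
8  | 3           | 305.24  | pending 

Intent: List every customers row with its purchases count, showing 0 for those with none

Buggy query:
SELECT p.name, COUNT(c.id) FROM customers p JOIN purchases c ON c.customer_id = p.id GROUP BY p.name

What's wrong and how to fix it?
Bug: An inner join excludes parents with zero children

Fix: Use LEFT JOIN so parents without children still appear (COUNT(c.id) gives 0)

Corrected query:
SELECT p.name, COUNT(c.id) FROM customers p LEFT JOIN purchases c ON c.customer_id = p.id GROUP BY p.name

Result:
name  | COUNT(c.id)
------+------------
Alice | 3          
Dave  | 2          
Eve   | 0          
Frank | 3          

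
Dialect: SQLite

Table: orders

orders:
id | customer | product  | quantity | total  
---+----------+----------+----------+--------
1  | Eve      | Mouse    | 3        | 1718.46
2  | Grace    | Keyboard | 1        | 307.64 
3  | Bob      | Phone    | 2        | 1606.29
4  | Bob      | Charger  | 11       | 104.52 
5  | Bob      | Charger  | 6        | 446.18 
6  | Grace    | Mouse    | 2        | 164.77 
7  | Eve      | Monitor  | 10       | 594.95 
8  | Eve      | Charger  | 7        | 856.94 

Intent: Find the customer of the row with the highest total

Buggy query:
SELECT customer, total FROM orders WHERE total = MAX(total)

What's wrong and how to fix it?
Bug: MAX(total) is an aggregate and cannot be used directly in WHERE

Fix: Use a subquery: WHERE total = (SELECT MAX(total) FROM orders)

Corrected query:
SELECT customer, total FROM orders WHERE total = (SELECT MAX(total) FROM orders)

Result:
customer | total  
---------+--------
Eve      | 1718.46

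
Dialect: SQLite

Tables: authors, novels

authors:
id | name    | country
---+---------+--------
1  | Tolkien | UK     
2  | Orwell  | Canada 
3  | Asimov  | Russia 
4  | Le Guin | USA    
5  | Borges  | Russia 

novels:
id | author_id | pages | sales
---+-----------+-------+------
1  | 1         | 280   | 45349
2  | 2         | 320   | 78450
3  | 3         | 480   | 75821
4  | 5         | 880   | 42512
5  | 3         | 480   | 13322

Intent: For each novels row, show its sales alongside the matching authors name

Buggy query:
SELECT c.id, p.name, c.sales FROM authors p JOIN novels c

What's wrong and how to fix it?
Bug: Missing join condition: each novels row is matched to all authors rows instead of just its own

Fix: Add ON c.author_id = p.id to the JOIN

Corrected query:
SELECT c.id, p.name, c.sales FROM authors p JOIN novels c ON c.author_id = p.id

Result:
id | name    | sales
---+---------+------
1  | Tolkien | 45349
2  | Orwell  | 78450
3  | Asimov  | 75821
4  | Borges  | 42512
5  | Asimov  | 13322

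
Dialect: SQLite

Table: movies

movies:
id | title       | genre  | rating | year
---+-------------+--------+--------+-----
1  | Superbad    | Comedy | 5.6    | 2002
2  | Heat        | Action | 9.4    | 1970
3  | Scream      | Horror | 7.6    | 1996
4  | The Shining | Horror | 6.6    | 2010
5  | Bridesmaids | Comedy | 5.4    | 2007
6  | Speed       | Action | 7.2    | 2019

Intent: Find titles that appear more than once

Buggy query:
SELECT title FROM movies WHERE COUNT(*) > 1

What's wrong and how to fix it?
Bug: COUNT(*) is an aggregate and cannot be used in WHERE

Fix: Group first, then use HAVING for the count condition

Corrected query:
SELECT title FROM movies GROUP BY title HAVING COUNT(*) > 1

Result:
(no rows)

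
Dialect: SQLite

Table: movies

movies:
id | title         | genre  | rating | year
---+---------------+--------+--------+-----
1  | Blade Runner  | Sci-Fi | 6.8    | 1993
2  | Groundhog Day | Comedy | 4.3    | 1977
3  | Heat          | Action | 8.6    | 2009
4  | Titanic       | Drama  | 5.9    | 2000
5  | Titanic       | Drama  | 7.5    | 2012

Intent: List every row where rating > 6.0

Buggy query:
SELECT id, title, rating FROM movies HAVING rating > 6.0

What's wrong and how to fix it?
Bug: HAVING filters the output of aggregation, but this query has no GROUP BY and no aggregate functions, so SQLite rejects it (HAVING clause on a non-aggregate query); the condition here is per row

Fix: Replace HAVING with WHERE since the condition applies to individual rows

Corrected query:
SELECT id, title, rating FROM movies WHERE rating > 6.0

Result:
id | title        | rating
---+--------------+-------
1  | Blade Runner | 6.8   
3  | Heat         | 8.6   
5  | Titanic      | 7.5   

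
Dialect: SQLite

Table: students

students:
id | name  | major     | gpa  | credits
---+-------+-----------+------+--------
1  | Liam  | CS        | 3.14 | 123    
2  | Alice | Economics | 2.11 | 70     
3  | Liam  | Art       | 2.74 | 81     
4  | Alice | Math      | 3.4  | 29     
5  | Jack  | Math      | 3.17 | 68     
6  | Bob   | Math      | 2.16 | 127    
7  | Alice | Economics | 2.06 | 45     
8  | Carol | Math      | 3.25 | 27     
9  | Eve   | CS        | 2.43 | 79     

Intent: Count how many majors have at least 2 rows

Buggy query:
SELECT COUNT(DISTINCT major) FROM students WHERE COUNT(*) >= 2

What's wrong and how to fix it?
Bug: COUNT(*) cannot appear in WHERE; the per-group count doesn't exist yet

Fix: Use a subquery that GROUPs and filters with HAVING, then count its rows

Corrected query:
SELECT COUNT(*) FROM (SELECT major FROM students GROUP BY major HAVING COUNT(*) >= 2)

Result:
COUNT(*)
--------
3       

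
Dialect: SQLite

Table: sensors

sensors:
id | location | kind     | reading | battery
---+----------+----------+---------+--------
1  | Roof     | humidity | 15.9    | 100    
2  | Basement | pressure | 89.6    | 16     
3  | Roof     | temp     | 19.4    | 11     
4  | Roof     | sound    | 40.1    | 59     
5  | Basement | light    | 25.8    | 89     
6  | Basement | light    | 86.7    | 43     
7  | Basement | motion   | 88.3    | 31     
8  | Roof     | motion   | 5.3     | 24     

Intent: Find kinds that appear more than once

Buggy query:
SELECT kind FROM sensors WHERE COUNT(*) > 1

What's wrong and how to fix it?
Bug: COUNT(*) is an aggregate and cannot be used in WHERE

Fix: GROUP BY kind, then filter groups with HAVING COUNT(*) > 1

Corrected query:
SELECT kind FROM sensors GROUP BY kind HAVING COUNT(*) > 1

Result:
kind  
------
light 
motion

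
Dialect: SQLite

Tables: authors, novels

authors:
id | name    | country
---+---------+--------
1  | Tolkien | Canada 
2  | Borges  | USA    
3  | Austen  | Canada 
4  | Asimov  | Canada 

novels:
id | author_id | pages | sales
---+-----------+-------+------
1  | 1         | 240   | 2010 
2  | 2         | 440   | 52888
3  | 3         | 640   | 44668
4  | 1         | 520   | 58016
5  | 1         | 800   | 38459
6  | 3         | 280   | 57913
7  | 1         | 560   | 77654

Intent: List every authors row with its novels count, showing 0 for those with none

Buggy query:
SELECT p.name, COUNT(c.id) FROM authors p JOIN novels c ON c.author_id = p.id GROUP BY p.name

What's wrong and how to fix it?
Bug: INNER JOIN drops authors rows that have no matching novels rows

Fix: Switch to LEFT JOIN to retain unmatched parent rows

Corrected query:
SELECT p.name, COUNT(c.id) FROM authors p LEFT JOIN novels c ON c.author_id = p.id GROUP BY p.name

Result:
name    | COUNT(c.id)
--------+------------
Asimov  | 0          
Austen  | 2          
Borges  | 1          
Tolkien | 4          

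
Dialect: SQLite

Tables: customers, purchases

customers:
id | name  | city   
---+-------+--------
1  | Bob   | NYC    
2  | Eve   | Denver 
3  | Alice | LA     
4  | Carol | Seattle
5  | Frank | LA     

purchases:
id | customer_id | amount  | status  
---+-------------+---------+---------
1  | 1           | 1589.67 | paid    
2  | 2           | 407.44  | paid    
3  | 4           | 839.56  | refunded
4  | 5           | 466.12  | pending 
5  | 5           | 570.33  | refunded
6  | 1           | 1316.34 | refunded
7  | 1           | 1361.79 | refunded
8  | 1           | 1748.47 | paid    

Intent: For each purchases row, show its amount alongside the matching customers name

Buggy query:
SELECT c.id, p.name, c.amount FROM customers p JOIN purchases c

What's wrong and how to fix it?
Bug: Missing join condition: each purchases row is matched to all customers rows instead of just its own

Fix: Specify the join condition linking the foreign key to the parent id

Corrected query:
SELECT c.id, p.name, c.amount FROM customers p JOIN purchases c ON c.customer_id = p.id

Result:
id | name  | amount 
---+-------+--------
1  | Bob   | 1589.67
2  | Eve   | 407.44 
3  | Carol | 839.56 
4  | Frank | 466.12 
5  | Frank | 570.33 
6  | Bob   | 1316.34
7  | Bob   | 1361.79
8  | Bob   | 1748.47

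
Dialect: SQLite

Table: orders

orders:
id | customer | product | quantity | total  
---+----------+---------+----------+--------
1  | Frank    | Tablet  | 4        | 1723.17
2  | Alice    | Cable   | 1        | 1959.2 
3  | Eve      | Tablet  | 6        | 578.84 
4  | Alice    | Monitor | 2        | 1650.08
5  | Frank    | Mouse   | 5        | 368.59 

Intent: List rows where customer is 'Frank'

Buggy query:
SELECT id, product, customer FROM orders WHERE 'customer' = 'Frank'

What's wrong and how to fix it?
Bug: 'customer' in single quotes is a string literal, not the column; the comparison is literal-vs-literal and never true

Fix: Remove the quotes around the column name (or use double quotes for an identifier)

Corrected query:
SELECT id, product, customer FROM orders WHERE customer = 'Frank'

Result:
id | product | customer
---+---------+---------
1  | Tablet  | Frank   
5  | Mouse   | Frank   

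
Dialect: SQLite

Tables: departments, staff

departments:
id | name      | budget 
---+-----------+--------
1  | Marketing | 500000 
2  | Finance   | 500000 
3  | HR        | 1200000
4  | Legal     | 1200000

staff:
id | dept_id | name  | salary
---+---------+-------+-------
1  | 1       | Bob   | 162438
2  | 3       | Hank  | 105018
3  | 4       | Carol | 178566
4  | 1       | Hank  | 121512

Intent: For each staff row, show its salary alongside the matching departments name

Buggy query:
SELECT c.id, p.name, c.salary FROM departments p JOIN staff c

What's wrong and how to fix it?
Bug: Missing join condition: each staff row is matched to all departments rows instead of just its own

Fix: Add ON c.dept_id = p.id to the JOIN

Corrected query:
SELECT c.id, p.name, c.salary FROM departments p JOIN staff c ON c.dept_id = p.id

Result:
id | name      | salary
---+-----------+-------
1  | Marketing | 162438
2  | HR        | 105018
3  | Legal     | 178566
4  | Marketing | 121512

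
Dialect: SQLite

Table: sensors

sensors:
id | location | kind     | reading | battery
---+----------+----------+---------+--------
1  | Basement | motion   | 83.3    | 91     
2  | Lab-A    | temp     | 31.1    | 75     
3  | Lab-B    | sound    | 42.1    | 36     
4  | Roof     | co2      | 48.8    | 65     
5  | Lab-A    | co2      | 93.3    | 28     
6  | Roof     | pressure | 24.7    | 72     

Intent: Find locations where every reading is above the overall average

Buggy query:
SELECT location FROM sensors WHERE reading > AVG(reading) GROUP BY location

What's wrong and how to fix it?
Bug: AVG() is an aggregate; it can't sit directly in WHERE

Fix: Use a subquery for AVG and a HAVING MIN(...) filter so the condition holds for every row in the group

Corrected query:
SELECT location FROM sensors GROUP BY location HAVING MIN(reading) > (SELECT AVG(reading) FROM sensors)

Result:
location
--------
Basement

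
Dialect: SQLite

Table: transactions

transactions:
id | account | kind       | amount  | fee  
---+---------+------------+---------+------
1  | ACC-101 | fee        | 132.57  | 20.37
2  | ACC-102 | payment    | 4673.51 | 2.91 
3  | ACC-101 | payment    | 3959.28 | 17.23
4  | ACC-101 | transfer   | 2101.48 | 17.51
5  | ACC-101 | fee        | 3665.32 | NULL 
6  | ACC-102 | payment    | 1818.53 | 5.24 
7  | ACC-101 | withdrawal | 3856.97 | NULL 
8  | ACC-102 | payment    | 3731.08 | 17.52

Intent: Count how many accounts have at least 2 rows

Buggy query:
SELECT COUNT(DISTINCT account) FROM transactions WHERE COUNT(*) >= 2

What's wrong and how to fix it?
Bug: WHERE filters individual rows, not groups, so a group-level COUNT is invalid there

Fix: Group first with HAVING COUNT(*) >= 2, then COUNT the resulting groups

Corrected query:
SELECT COUNT(*) FROM (SELECT account FROM transactions GROUP BY account HAVING COUNT(*) >= 2)

Result:
COUNT(*)
--------
2       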